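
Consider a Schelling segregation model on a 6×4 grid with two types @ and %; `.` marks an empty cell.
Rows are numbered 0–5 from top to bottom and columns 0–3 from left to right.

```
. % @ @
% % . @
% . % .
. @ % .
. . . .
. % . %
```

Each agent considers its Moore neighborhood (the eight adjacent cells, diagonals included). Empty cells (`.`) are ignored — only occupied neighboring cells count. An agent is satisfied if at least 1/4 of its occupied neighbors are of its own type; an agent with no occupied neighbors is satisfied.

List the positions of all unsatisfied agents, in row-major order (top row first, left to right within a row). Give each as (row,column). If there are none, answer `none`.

(3,1)

(0,1)% 2/3 ok
(0,2)@ 2/4 ok
(0,3)@ 2/2 ok
(1,0)% 3/3 ok
(1,1)% 4/5 ok
(1,3)@ 2/3 ok
(2,0)% 2/3 ok
(2,2)% 2/4 ok
(3,1)@ 0/3 unhappy
(3,2)% 1/2 ok
(5,1)% 0/0 ok
(5,3)% 0/0 ok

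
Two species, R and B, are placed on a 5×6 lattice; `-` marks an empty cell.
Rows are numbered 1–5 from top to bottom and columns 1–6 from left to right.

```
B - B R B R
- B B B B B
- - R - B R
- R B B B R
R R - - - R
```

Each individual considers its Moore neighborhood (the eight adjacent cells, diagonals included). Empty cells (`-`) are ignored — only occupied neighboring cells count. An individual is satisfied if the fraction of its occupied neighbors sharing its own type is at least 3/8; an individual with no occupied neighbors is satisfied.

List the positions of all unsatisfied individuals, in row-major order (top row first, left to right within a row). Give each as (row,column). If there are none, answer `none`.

(1,4), (1,6), (3,3), (3,6), (4,3)

Row 1: (1,1)B 1/1 ✓ · (1,3)B 3/4 ✓ · (1,4)R 0/5 ✗ · (1,5)B 3/5 ✓ · (1,6)R 0/3 ✗
Row 2: (2,2)B 3/4 ✓ · (2,3)B 3/5 ✓ · (2,4)B 5/7 ✓ · (2,5)B 4/7 ✓ · (2,6)B 3/5 ✓
Row 3: (3,3)R 1/6 ✗ · (3,5)B 5/7 ✓ · (3,6)R 1/5 ✗
Row 4: (4,2)R 3/4 ✓ · (4,3)B 1/4 ✗ · (4,4)B 3/4 ✓ · (4,5)B 2/5 ✓ · (4,6)R 2/4 ✓
Row 5: (5,1)R 2/2 ✓ · (5,2)R 2/3 ✓ · (5,6)R 1/2 ✓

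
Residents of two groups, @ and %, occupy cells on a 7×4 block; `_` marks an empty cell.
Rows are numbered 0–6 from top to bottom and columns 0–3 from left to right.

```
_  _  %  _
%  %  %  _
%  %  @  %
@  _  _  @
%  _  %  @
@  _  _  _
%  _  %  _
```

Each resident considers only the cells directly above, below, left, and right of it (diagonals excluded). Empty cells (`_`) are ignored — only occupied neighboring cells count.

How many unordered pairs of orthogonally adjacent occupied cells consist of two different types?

9

Scan each occupied cell's neighbors to the right and below so each pair is counted once.
Row 0: %(0,2)–%(1,2)=  → 0/1 unlike.
Row 1: %(1,0)–%(1,1)= %(1,0)–%(2,0)= %(1,1)–%(1,2)= %(1,1)–%(2,1)= %(1,2)–@(2,2)≠  → 1/5 unlike.
Row 2: %(2,0)–%(2,1)= %(2,0)–@(3,0)≠ %(2,1)–@(2,2)≠ @(2,2)–%(2,3)≠ %(2,3)–@(3,3)≠  → 4/5 unlike.
Row 3: @(3,0)–%(4,0)≠ @(3,3)–@(4,3)=  → 1/2 unlike.
Row 4: %(4,0)–@(5,0)≠ %(4,2)–@(4,3)≠  → 2/2 unlike.
Row 5: @(5,0)–%(6,0)≠  → 1/1 unlike.
Total adjacent occupied pairs: 16; unlike-type pairs: 9.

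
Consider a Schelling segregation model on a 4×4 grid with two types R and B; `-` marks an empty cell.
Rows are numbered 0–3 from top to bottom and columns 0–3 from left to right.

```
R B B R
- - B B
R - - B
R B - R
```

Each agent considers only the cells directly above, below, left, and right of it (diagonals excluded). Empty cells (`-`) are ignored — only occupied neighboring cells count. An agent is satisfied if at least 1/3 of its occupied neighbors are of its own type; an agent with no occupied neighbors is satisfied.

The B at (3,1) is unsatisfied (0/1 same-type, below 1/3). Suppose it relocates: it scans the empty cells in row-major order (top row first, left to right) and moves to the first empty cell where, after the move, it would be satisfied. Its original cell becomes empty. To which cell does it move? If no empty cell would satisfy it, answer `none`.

Vacating (3,1). Empty cells in order:
  (1,0): 0/2 same-type → still unsatisfied.
  (1,1): 2/2 same-type → satisfied — stop here.

(1,1)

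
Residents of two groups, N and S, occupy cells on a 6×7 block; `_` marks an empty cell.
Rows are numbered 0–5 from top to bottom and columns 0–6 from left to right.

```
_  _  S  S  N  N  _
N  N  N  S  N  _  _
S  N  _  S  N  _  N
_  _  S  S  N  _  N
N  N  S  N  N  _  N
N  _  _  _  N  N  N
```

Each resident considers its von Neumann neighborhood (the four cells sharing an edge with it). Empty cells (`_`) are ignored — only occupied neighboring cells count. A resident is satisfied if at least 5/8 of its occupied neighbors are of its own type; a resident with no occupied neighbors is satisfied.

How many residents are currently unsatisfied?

Row 0: (0,2)S 1/2 unhappy · (0,3)S 2/3 ok · (0,4)N 2/3 ok · (0,5)N 1/1 ok
Row 1: (1,0)N 1/2 unhappy · (1,1)N 3/3 ok · (1,2)N 1/3 unhappy · (1,3)S 2/4 unhappy · (1,4)N 2/3 ok
Row 2: (2,0)S 0/2 unhappy · (2,1)N 1/2 unhappy · (2,3)S 2/3 ok · (2,4)N 2/3 ok · (2,6)N 1/1 ok
Row 3: (3,2)S 2/2 ok · (3,3)S 2/4 unhappy · (3,4)N 2/3 ok · (3,6)N 2/2 ok
Row 4: (4,0)N 2/2 ok · (4,1)N 1/2 unhappy · (4,2)S 1/3 unhappy · (4,3)N 1/3 unhappy · (4,4)N 3/3 ok · (4,6)N 2/2 ok
Row 5: (5,0)N 1/1 ok · (5,4)N 2/2 ok · (5,5)N 2/2 ok · (5,6)N 2/2 ok
Unsatisfied: (0,2), (1,0), (1,2), (1,3), (2,0), (2,1), (3,3), (4,1), (4,2), (4,3) — 10 in total.

10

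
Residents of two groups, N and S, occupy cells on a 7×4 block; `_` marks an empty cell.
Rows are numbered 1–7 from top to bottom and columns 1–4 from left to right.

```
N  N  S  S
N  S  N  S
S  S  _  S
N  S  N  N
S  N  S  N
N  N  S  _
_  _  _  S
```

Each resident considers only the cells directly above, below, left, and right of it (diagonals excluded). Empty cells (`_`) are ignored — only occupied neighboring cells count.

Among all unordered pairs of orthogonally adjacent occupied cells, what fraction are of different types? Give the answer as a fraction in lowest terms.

Scan each occupied cell's neighbors to the right and below so each pair is counted once.
Row 1: N(1,1)–N(1,2)= N(1,1)–N(2,1)= N(1,2)–S(1,3)≠ N(1,2)–S(2,2)≠ S(1,3)–S(1,4)= S(1,3)–N(2,3)≠ S(1,4)–S(2,4)=  → 3/7 unlike.
Row 2: N(2,1)–S(2,2)≠ N(2,1)–S(3,1)≠ S(2,2)–N(2,3)≠ S(2,2)–S(3,2)= N(2,3)–S(2,4)≠ S(2,4)–S(3,4)=  → 4/6 unlike.
Row 3: S(3,1)–S(3,2)= S(3,1)–N(4,1)≠ S(3,2)–S(4,2)= S(3,4)–N(4,4)≠  → 2/4 unlike.
Row 4: N(4,1)–S(4,2)≠ N(4,1)–S(5,1)≠ S(4,2)–N(4,3)≠ S(4,2)–N(5,2)≠ N(4,3)–N(4,4)= N(4,3)–S(5,3)≠ N(4,4)–N(5,4)=  → 5/7 unlike.
Row 5: S(5,1)–N(5,2)≠ S(5,1)–N(6,1)≠ N(5,2)–S(5,3)≠ N(5,2)–N(6,2)= S(5,3)–N(5,4)≠ S(5,3)–S(6,3)=  → 4/6 unlike.
Row 6: N(6,1)–N(6,2)= N(6,2)–S(6,3)≠  → 1/2 unlike.
Total adjacent occupied pairs: 32; unlike-type pairs: 19.
19/32 is already in lowest terms.

19/32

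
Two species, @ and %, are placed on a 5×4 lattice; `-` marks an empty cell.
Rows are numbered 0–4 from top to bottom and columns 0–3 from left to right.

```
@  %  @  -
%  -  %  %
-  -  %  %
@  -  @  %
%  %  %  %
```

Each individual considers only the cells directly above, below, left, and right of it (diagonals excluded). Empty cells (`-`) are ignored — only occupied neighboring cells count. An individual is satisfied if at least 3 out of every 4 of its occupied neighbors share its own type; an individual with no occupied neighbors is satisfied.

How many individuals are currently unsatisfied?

Row 0: (0,0)@ 0/2 not · (0,1)% 0/2 not · (0,2)@ 0/2 not
Row 1: (1,0)% 0/1 not · (1,2)% 2/3 not · (1,3)% 2/2 satisfied
Row 2: (2,2)% 2/3 not · (2,3)% 3/3 satisfied
Row 3: (3,0)@ 0/1 not · (3,2)@ 0/3 not · (3,3)% 2/3 not
Row 4: (4,0)% 1/2 not · (4,1)% 2/2 satisfied · (4,2)% 2/3 not · (4,3)% 2/2 satisfied
Unsatisfied: (0,0), (0,1), (0,2), (1,0), (1,2), (2,2), (3,0), (3,2), (3,3), (4,0), (4,2) — 11 in total.

11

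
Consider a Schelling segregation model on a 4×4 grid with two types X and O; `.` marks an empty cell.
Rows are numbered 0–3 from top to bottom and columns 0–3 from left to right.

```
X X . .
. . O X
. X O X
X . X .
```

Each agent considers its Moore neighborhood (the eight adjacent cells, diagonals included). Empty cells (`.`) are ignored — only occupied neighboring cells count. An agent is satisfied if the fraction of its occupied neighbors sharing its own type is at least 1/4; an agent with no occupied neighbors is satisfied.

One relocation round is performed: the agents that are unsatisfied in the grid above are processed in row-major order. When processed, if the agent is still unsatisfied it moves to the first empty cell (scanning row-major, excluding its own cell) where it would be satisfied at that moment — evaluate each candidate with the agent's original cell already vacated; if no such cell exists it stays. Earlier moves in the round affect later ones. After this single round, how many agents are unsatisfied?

0

Initially unsatisfied (in order): (1,2), (2,2).
  (1,2) → (1,1).
  (2,2) → (0,2).
Resulting grid:
X X O .
. O . X
. X . X
X . X .
All satisfied now.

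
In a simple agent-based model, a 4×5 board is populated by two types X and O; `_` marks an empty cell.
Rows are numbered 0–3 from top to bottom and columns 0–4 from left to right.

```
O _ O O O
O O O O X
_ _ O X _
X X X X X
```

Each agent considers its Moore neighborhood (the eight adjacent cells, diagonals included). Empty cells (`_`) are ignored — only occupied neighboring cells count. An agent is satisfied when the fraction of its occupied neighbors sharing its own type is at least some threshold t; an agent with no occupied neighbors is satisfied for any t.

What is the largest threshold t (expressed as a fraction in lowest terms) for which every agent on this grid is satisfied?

1/4

(0,0)O 2/2
(0,2)O 4/4
(0,3)O 4/5
(0,4)O 2/3
(1,0)O 2/2
(1,1)O 5/5
(1,2)O 5/6
(1,3)O 5/7
(1,4)X 1/4
(2,2)O 3/7
(2,3)X 4/7
(3,0)X 1/1
(3,1)X 2/3
(3,2)X 3/4
(3,3)X 3/4
(3,4)X 2/2
The smallest same-type fraction is 1/4 at (1,4), which reduces to 1/4. Any threshold above that leaves this agent unsatisfied.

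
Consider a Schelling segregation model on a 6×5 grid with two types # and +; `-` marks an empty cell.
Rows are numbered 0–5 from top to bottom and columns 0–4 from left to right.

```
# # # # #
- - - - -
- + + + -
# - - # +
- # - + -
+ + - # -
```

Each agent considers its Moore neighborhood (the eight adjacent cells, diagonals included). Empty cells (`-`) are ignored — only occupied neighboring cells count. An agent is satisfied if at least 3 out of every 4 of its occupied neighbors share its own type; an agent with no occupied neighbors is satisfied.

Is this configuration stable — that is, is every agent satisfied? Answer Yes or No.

No

Row 0: (0,0)# 1/1 ok · (0,1)# 2/2 ok · (0,2)# 2/2 ok · (0,3)# 2/2 ok · (0,4)# 1/1 ok
Row 2: (2,1)+ 1/2 unhappy · (2,2)+ 2/3 unhappy · (2,3)+ 2/3 unhappy
Row 3: (3,0)# 1/2 unhappy · (3,3)# 0/4 unhappy · (3,4)+ 2/3 unhappy
Row 4: (4,1)# 1/3 unhappy · (4,3)+ 1/3 unhappy
Row 5: (5,0)+ 1/2 unhappy · (5,1)+ 1/2 unhappy · (5,3)# 0/1 unhappy
For instance (2,1) has only 1/2 same-type neighbors, below 3/4.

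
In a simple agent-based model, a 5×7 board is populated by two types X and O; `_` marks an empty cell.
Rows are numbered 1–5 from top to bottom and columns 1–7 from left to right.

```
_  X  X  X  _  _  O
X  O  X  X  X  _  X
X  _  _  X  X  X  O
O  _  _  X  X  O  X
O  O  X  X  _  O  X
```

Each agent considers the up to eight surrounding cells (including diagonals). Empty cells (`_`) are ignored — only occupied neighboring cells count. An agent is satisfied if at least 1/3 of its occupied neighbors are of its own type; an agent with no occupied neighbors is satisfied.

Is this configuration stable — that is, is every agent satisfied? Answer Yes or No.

Row 1: (1,2)X 3/4 ✓ · (1,3)X 4/5 ✓ · (1,4)X 4/4 ✓ · (1,7)O 0/1 ✗
Row 2: (2,1)X 2/3 ✓ · (2,2)O 0/5 ✗ · (2,3)X 5/6 ✓ · (2,4)X 6/6 ✓ · (2,5)X 5/5 ✓ · (2,7)X 1/3 ✓
Row 3: (3,1)X 1/3 ✓ · (3,4)X 6/6 ✓ · (3,5)X 6/7 ✓ · (3,6)X 5/7 ✓ · (3,7)O 1/4 ✗
Row 4: (4,1)O 2/3 ✓ · (4,4)X 5/5 ✓ · (4,5)X 5/7 ✓ · (4,6)O 2/7 ✗ · (4,7)X 2/5 ✓
Row 5: (5,1)O 2/2 ✓ · (5,2)O 2/3 ✓ · (5,3)X 2/3 ✓ · (5,4)X 3/3 ✓ · (5,6)O 1/4 ✗ · (5,7)X 1/3 ✓
For instance (1,7) has only 0/1 same-type neighbors, below 1/3.

No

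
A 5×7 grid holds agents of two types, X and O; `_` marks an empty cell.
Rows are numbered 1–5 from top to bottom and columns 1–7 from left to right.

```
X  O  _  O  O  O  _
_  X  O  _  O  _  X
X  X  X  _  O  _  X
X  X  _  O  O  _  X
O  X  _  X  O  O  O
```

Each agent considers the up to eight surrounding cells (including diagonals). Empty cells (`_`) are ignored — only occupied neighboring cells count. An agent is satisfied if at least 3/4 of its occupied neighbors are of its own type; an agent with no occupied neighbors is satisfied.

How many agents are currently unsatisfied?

13

Row 1: (1,1)X 1/2 unhappy · (1,2)O 1/3 unhappy · (1,4)O 3/3 ok · (1,5)O 3/3 ok · (1,6)O 2/3 unhappy
Row 2: (2,2)X 4/6 unhappy · (2,3)O 2/5 unhappy · (2,5)O 4/4 ok · (2,7)X 1/2 unhappy
Row 3: (3,1)X 4/4 ok · (3,2)X 5/6 ok · (3,3)X 3/5 unhappy · (3,5)O 3/3 ok · (3,7)X 2/2 ok
Row 4: (4,1)X 4/5 ok · (4,2)X 5/6 ok · (4,4)O 3/5 unhappy · (4,5)O 4/5 ok · (4,7)X 1/3 unhappy
Row 5: (5,1)O 0/3 unhappy · (5,2)X 2/3 unhappy · (5,4)X 0/3 unhappy · (5,5)O 3/4 ok · (5,6)O 3/4 ok · (5,7)O 1/2 unhappy
Unsatisfied: (1,1), (1,2), (1,6), (2,2), (2,3), (2,7), (3,3), (4,4), (4,7), (5,1), (5,2), (5,4), (5,7) — 13 in total.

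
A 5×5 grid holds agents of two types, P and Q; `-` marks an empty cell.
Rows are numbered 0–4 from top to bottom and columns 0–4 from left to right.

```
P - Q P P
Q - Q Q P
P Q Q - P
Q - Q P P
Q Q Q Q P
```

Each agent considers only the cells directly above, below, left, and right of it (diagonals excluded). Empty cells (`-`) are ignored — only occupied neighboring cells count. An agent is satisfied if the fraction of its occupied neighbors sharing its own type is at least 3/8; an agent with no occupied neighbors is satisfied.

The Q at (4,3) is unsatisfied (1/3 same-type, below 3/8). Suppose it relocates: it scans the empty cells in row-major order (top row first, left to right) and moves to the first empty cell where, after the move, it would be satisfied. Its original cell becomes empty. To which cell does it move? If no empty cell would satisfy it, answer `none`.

Vacating (4,3). Empty cells in order:
  (0,1): 1/2 same-type → satisfied — stop here.

(0,1)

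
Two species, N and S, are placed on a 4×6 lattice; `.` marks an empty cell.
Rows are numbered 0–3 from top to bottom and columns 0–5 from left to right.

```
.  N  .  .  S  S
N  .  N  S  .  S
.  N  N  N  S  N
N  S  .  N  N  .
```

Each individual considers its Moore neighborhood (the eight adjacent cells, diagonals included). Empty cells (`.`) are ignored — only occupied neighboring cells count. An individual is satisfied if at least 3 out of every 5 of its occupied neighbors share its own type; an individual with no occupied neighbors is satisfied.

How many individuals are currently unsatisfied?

(0,1)N 2/2 ✓
(0,4)S 3/3 ✓
(0,5)S 2/2 ✓
(1,0)N 2/2 ✓
(1,2)N 4/5 ✓
(1,3)S 2/5 ✗
(1,5)S 3/4 ✓
(2,1)N 4/5 ✓
(2,2)N 4/6 ✓
(2,3)N 4/6 ✓
(2,4)S 2/6 ✗
(2,5)N 1/3 ✗
(3,0)N 1/2 ✗
(3,1)S 0/3 ✗
(3,3)N 3/4 ✓
(3,4)N 3/4 ✓
Unsatisfied: (1,3), (2,4), (2,5), (3,0), (3,1) — 5 in total.

5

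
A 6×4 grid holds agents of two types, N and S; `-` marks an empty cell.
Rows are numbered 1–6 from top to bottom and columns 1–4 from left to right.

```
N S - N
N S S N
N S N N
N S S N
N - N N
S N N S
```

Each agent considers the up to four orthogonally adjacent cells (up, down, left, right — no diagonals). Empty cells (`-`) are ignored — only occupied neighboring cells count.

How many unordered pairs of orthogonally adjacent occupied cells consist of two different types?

14

Scan each occupied cell's neighbors to the right and below so each pair is counted once.
Row 1: N(1,1)–S(1,2)≠ N(1,1)–N(2,1)= S(1,2)–S(2,2)= N(1,4)–N(2,4)=  → 1/4 unlike.
Row 2: N(2,1)–S(2,2)≠ N(2,1)–N(3,1)= S(2,2)–S(2,3)= S(2,2)–S(3,2)= S(2,3)–N(2,4)≠ S(2,3)–N(3,3)≠ N(2,4)–N(3,4)=  → 3/7 unlike.
Row 3: N(3,1)–S(3,2)≠ N(3,1)–N(4,1)= S(3,2)–N(3,3)≠ S(3,2)–S(4,2)= N(3,3)–N(3,4)= N(3,3)–S(4,3)≠ N(3,4)–N(4,4)=  → 3/7 unlike.
Row 4: N(4,1)–S(4,2)≠ N(4,1)–N(5,1)= S(4,2)–S(4,3)= S(4,3)–N(4,4)≠ S(4,3)–N(5,3)≠ N(4,4)–N(5,4)=  → 3/6 unlike.
Row 5: N(5,1)–S(6,1)≠ N(5,3)–N(5,4)= N(5,3)–N(6,3)= N(5,4)–S(6,4)≠  → 2/4 unlike.
Row 6: S(6,1)–N(6,2)≠ N(6,2)–N(6,3)= N(6,3)–S(6,4)≠  → 2/3 unlike.
Total adjacent occupied pairs: 31; unlike-type pairs: 14.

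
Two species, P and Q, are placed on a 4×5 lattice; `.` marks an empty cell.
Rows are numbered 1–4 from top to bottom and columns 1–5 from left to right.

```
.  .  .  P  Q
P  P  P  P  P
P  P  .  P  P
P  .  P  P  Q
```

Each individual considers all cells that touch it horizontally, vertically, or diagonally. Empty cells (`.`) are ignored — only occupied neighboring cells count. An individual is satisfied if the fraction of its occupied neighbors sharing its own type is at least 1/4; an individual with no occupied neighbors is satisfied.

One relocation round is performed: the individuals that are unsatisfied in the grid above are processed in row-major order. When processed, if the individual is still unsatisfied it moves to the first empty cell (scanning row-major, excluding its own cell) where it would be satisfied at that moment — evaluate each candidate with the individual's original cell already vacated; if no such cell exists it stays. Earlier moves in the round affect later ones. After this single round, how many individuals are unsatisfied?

Initially unsatisfied (in order): (1,5), (4,5).
  (1,5): no empty cell satisfies it; stays.
  (4,5): no empty cell satisfies it; stays.
Resulting grid:
. . . P Q
P P P P P
P P . P P
P . P P Q
Unsatisfied now: (1,5), (4,5).

2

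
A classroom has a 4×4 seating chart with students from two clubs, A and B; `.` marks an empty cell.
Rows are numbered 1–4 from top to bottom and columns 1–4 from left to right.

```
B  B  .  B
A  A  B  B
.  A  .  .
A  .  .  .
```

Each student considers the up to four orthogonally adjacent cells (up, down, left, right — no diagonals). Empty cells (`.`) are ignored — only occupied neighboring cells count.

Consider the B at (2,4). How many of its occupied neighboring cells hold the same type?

2

Occupied neighbors of (2,4): (1,4)=B, (2,3)=B.
Same type (B): 2 of 2.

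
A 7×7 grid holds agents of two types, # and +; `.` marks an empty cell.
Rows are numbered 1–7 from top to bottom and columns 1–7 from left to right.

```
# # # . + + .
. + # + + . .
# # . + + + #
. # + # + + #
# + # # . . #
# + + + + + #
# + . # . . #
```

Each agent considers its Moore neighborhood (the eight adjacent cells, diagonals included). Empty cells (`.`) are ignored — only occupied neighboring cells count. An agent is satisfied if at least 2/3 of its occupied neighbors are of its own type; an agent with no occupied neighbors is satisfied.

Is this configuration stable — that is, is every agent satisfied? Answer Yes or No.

Row 1: (1,1)# 1/2 not · (1,2)# 3/4 satisfied · (1,3)# 2/4 not · (1,5)+ 3/3 satisfied · (1,6)+ 2/2 satisfied
Row 2: (2,2)+ 0/6 not · (2,3)# 3/6 not · (2,4)+ 4/6 satisfied · (2,5)+ 6/6 satisfied
Row 3: (3,1)# 2/3 satisfied · (3,2)# 3/5 not · (3,4)+ 5/7 satisfied · (3,5)+ 6/7 satisfied · (3,6)+ 4/6 satisfied · (3,7)# 1/3 not
Row 4: (4,2)# 4/6 satisfied · (4,3)+ 2/7 not · (4,4)# 2/6 not · (4,5)+ 4/6 satisfied · (4,6)+ 3/6 not · (4,7)# 2/4 not
Row 5: (5,1)# 2/4 not · (5,2)+ 3/7 not · (5,3)# 3/8 not · (5,4)# 2/7 not · (5,7)# 2/4 not
Row 6: (6,1)# 2/5 not · (6,2)+ 3/7 not · (6,3)+ 4/7 not · (6,4)+ 2/5 not · (6,5)+ 2/4 not · (6,6)+ 1/4 not · (6,7)# 2/3 satisfied
Row 7: (7,1)# 1/3 not · (7,2)+ 2/4 not · (7,4)# 0/3 not · (7,7)# 1/2 not
For instance (1,1) has only 1/2 same-type neighbors, below 2/3.

No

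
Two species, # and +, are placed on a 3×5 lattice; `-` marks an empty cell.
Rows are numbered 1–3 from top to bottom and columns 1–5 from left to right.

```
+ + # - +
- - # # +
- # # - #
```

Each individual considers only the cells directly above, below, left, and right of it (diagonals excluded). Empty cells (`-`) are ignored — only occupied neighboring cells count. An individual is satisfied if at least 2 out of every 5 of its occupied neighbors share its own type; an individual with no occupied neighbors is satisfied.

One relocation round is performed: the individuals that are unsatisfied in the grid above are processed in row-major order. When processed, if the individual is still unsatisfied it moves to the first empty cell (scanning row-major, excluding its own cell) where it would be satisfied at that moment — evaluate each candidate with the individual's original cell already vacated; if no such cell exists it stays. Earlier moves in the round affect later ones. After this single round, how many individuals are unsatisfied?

0

Initially unsatisfied (in order): (2,5), (3,5).
  (2,5) → (2,1).
  (3,5): now satisfied by earlier moves; stays.
Resulting grid:
+ + # - +
+ - # # -
- # # - #
All satisfied now.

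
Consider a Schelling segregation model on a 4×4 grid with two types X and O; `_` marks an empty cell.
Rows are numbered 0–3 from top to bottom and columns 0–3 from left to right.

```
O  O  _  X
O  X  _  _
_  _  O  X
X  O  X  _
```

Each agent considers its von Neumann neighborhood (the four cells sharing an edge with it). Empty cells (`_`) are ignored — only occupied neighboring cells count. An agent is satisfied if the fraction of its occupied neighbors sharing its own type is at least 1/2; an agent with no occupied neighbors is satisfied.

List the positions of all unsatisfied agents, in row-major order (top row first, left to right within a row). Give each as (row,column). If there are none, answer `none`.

(0,0)O 2/2 ✓
(0,1)O 1/2 ✓
(0,3)X 0/0 ✓
(1,0)O 1/2 ✓
(1,1)X 0/2 ✗
(2,2)O 0/2 ✗
(2,3)X 0/1 ✗
(3,0)X 0/1 ✗
(3,1)O 0/2 ✗
(3,2)X 0/2 ✗

(1,1), (2,2), (2,3), (3,0), (3,1), (3,2)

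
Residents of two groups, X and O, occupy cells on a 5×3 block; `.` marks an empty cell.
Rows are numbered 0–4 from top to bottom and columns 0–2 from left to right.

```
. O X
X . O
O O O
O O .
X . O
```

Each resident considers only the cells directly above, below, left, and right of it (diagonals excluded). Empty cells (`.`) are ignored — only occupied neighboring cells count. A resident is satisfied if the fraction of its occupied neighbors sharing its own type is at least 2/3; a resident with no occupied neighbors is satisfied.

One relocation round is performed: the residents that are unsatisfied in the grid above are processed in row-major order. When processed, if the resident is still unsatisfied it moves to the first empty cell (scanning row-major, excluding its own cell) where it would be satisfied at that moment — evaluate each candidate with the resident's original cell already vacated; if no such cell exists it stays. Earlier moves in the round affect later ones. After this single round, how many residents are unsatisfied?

2

Initially unsatisfied (in order): (0,1), (0,2), (1,0), (1,2), (4,0).
  (0,1) → (1,1).
  (0,2) → (0,0).
  (1,0): no empty cell satisfies it; stays.
  (1,2): now satisfied by earlier moves; stays.
  (4,0): no empty cell satisfies it; stays.
Resulting grid:
X . .
X O O
O O O
O O .
X . O
Unsatisfied now: (1,0), (4,0).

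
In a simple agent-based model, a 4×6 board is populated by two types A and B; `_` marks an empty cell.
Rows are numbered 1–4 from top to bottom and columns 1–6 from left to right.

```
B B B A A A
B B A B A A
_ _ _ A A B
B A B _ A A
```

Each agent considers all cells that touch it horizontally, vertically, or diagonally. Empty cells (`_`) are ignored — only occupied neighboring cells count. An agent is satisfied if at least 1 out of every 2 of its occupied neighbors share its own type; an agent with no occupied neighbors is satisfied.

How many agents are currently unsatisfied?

6

(1,1)B 3/3 ✓
(1,2)B 4/5 ✓
(1,3)B 3/5 ✓
(1,4)A 3/5 ✓
(1,5)A 4/5 ✓
(1,6)A 3/3 ✓
(2,1)B 3/3 ✓
(2,2)B 4/5 ✓
(2,3)A 2/6 ✗
(2,4)B 1/7 ✗
(2,5)A 6/8 ✓
(2,6)A 4/5 ✓
(3,4)A 4/6 ✓
(3,5)A 5/7 ✓
(3,6)B 0/5 ✗
(4,1)B 0/1 ✗
(4,2)A 0/2 ✗
(4,3)B 0/2 ✗
(4,5)A 3/4 ✓
(4,6)A 2/3 ✓
Unsatisfied: (2,3), (2,4), (3,6), (4,1), (4,2), (4,3) — 6 in total.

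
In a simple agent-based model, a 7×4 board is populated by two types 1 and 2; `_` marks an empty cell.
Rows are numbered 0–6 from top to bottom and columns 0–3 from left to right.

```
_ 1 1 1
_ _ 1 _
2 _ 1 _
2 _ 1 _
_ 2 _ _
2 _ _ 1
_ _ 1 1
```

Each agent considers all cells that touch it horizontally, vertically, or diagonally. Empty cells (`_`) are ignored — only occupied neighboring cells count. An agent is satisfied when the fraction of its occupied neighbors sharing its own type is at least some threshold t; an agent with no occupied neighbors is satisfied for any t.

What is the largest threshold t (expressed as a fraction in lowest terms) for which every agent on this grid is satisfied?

1/2

Row 0: (0,1)1 2/2 · (0,2)1 3/3 · (0,3)1 2/2
Row 1: (1,2)1 4/4
Row 2: (2,0)2 1/1 · (2,2)1 2/2
Row 3: (3,0)2 2/2 · (3,2)1 1/2
Row 4: (4,1)2 2/3
Row 5: (5,0)2 1/1 · (5,3)1 2/2
Row 6: (6,2)1 2/2 · (6,3)1 2/2
The smallest same-type fraction is 1/2 at (3,2), which reduces to 1/2. Any threshold above that leaves this agent unsatisfied.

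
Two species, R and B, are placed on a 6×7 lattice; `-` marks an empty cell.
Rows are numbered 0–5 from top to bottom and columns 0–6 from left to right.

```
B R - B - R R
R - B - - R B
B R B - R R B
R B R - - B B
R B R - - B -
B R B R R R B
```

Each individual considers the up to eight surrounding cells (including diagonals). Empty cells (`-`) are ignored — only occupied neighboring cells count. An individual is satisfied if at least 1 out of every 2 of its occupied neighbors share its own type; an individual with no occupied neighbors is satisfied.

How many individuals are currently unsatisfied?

Row 0: (0,0)B 0/2 unhappy · (0,1)R 1/3 unhappy · (0,3)B 1/1 ok · (0,5)R 2/3 ok · (0,6)R 2/3 ok
Row 1: (1,0)R 2/4 ok · (1,2)B 2/4 ok · (1,5)R 4/6 ok · (1,6)B 1/5 unhappy
Row 2: (2,0)B 1/4 unhappy · (2,1)R 3/7 unhappy · (2,2)B 2/4 ok · (2,4)R 2/3 ok · (2,5)R 2/6 unhappy · (2,6)B 3/5 ok
Row 3: (3,0)R 2/5 unhappy · (3,1)B 3/8 unhappy · (3,2)R 2/5 unhappy · (3,5)B 3/5 ok · (3,6)B 3/4 ok
Row 4: (4,0)R 2/5 unhappy · (4,1)B 3/8 unhappy · (4,2)R 3/6 ok · (4,5)B 3/5 ok
Row 5: (5,0)B 1/3 unhappy · (5,1)R 2/5 unhappy · (5,2)B 1/4 unhappy · (5,3)R 2/3 ok · (5,4)R 2/3 ok · (5,5)R 1/3 unhappy · (5,6)B 1/2 ok
Unsatisfied: (0,0), (0,1), (1,6), (2,0), (2,1), (2,5), (3,0), (3,1), (3,2), (4,0), (4,1), (5,0), (5,1), (5,2), (5,5) — 15 in total.

15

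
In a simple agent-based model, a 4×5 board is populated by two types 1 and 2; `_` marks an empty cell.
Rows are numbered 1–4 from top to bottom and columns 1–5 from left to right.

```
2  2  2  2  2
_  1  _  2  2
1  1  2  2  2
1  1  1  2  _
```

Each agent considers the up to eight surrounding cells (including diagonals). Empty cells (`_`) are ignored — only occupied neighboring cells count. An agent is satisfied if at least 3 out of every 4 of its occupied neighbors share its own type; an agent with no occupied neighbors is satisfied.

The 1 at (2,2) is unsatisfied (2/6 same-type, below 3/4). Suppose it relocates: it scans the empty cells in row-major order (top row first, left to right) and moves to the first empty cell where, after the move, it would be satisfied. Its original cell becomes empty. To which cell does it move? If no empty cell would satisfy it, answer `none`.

Vacating (2,2). Empty cells in order:
  (2,1): 2/4 same-type → still unsatisfied.
  (2,3): 1/7 same-type → still unsatisfied.
  (4,5): 0/3 same-type → still unsatisfied.

none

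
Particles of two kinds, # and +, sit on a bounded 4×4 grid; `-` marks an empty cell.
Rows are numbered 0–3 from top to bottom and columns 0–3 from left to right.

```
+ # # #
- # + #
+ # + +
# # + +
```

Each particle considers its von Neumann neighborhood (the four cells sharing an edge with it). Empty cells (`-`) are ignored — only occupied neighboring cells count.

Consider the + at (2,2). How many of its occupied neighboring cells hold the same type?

Occupied neighbors of (2,2): (1,2)=+, (3,2)=+, (2,1)=#, (2,3)=+.
Same type (+): 3 of 4.

3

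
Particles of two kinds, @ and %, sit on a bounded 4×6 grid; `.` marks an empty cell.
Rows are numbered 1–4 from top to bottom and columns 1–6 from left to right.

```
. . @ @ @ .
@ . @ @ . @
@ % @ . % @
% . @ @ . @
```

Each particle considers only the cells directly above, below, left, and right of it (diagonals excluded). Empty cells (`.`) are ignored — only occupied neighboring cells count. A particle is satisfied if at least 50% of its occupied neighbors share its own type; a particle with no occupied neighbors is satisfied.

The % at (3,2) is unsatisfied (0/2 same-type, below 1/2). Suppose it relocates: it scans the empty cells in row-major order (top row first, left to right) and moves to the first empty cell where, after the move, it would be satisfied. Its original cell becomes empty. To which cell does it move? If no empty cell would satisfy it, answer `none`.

Vacating (3,2). Empty cells in order:
  (1,1): 0/1 same-type → still unsatisfied.
  (1,2): 0/1 same-type → still unsatisfied.
  (1,6): 0/2 same-type → still unsatisfied.
  (2,2): 0/2 same-type → still unsatisfied.
  (2,5): 1/4 same-type → still unsatisfied.
  (3,4): 1/4 same-type → still unsatisfied.
  (4,2): 1/2 same-type → satisfied — stop here.

(4,2)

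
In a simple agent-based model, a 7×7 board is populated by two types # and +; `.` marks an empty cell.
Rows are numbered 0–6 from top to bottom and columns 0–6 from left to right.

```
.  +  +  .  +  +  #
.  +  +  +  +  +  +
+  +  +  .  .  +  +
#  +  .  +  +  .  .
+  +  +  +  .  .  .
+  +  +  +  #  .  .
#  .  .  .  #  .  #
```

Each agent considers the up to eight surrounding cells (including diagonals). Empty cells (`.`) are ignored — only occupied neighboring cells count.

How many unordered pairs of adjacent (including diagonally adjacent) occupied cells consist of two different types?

Scan each occupied cell's neighbors to the right and below (and the two forward diagonals) so each pair is counted once.
Row 0: +(0,1)–+(0,2)= +(0,1)–+(1,1)= +(0,1)–+(1,2)= +(0,2)–+(1,2)= +(0,2)–+(1,3)= +(0,2)–+(1,1)= +(0,4)–+(0,5)= +(0,4)–+(1,4)= +(0,4)–+(1,5)= +(0,4)–+(1,3)= +(0,5)–#(0,6)≠ +(0,5)–+(1,5)= +(0,5)–+(1,6)= +(0,5)–+(1,4)= #(0,6)–+(1,6)≠ #(0,6)–+(1,5)≠  → 3/16 unlike.
Row 1: +(1,1)–+(1,2)= +(1,1)–+(2,1)= +(1,1)–+(2,2)= +(1,1)–+(2,0)= +(1,2)–+(1,3)= +(1,2)–+(2,2)= +(1,2)–+(2,1)= +(1,3)–+(1,4)= +(1,3)–+(2,2)= +(1,4)–+(1,5)= +(1,4)–+(2,5)= +(1,5)–+(1,6)= +(1,5)–+(2,5)= +(1,5)–+(2,6)= +(1,6)–+(2,6)= +(1,6)–+(2,5)=  → 0/16 unlike.
Row 2: +(2,0)–+(2,1)= +(2,0)–#(3,0)≠ +(2,0)–+(3,1)= +(2,1)–+(2,2)= +(2,1)–+(3,1)= +(2,1)–#(3,0)≠ +(2,2)–+(3,3)= +(2,2)–+(3,1)= +(2,5)–+(2,6)= +(2,5)–+(3,4)=  → 2/10 unlike.
Row 3: #(3,0)–+(3,1)≠ #(3,0)–+(4,0)≠ #(3,0)–+(4,1)≠ +(3,1)–+(4,1)= +(3,1)–+(4,2)= +(3,1)–+(4,0)= +(3,3)–+(3,4)= +(3,3)–+(4,3)= +(3,3)–+(4,2)= +(3,4)–+(4,3)=  → 3/10 unlike.
Row 4: +(4,0)–+(4,1)= +(4,0)–+(5,0)= +(4,0)–+(5,1)= +(4,1)–+(4,2)= +(4,1)–+(5,1)= +(4,1)–+(5,2)= +(4,1)–+(5,0)= +(4,2)–+(4,3)= +(4,2)–+(5,2)= +(4,2)–+(5,3)= +(4,2)–+(5,1)= +(4,3)–+(5,3)= +(4,3)–#(5,4)≠ +(4,3)–+(5,2)=  → 1/14 unlike.
Row 5: +(5,0)–+(5,1)= +(5,0)–#(6,0)≠ +(5,1)–+(5,2)= +(5,1)–#(6,0)≠ +(5,2)–+(5,3)= +(5,3)–#(5,4)≠ +(5,3)–#(6,4)≠ #(5,4)–#(6,4)=  → 4/8 unlike.
Total adjacent occupied pairs: 74; unlike-type pairs: 13.

13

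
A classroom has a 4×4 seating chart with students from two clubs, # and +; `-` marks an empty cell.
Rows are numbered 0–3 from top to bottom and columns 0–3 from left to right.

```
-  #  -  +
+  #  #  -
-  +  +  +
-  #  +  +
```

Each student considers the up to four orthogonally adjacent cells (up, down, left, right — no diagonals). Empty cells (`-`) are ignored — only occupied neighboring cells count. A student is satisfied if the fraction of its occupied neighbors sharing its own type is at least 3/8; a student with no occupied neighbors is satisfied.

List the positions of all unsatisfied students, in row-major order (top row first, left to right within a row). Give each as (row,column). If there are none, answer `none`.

Row 0: (0,1)# 1/1 ok · (0,3)+ 0/0 ok
Row 1: (1,0)+ 0/1 unhappy · (1,1)# 2/4 ok · (1,2)# 1/2 ok
Row 2: (2,1)+ 1/3 unhappy · (2,2)+ 3/4 ok · (2,3)+ 2/2 ok
Row 3: (3,1)# 0/2 unhappy · (3,2)+ 2/3 ok · (3,3)+ 2/2 ok

(1,0), (2,1), (3,1)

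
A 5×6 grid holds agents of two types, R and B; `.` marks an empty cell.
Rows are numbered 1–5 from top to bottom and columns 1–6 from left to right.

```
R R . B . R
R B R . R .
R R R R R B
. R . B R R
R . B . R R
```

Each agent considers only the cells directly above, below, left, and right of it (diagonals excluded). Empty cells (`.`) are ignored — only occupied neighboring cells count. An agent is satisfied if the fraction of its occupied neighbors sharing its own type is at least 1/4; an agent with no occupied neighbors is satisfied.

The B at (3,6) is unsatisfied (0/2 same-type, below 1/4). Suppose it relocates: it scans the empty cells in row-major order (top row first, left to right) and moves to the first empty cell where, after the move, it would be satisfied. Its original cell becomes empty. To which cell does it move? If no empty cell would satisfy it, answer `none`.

Vacating (3,6). Empty cells in order:
  (1,3): 1/3 same-type → satisfied — stop here.

(1,3)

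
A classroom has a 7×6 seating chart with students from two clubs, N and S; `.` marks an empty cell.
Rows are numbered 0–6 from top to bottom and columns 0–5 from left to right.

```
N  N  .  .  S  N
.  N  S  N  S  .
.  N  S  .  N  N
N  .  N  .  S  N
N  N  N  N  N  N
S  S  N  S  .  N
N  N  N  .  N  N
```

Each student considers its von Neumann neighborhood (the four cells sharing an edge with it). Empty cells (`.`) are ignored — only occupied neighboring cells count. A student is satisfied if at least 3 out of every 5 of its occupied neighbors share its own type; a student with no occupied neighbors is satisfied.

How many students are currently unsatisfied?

15

Row 0: (0,0)N 1/1 ok · (0,1)N 2/2 ok · (0,4)S 1/2 unhappy · (0,5)N 0/1 unhappy
Row 1: (1,1)N 2/3 ok · (1,2)S 1/3 unhappy · (1,3)N 0/2 unhappy · (1,4)S 1/3 unhappy
Row 2: (2,1)N 1/2 unhappy · (2,2)S 1/3 unhappy · (2,4)N 1/3 unhappy · (2,5)N 2/2 ok
Row 3: (3,0)N 1/1 ok · (3,2)N 1/2 unhappy · (3,4)S 0/3 unhappy · (3,5)N 2/3 ok
Row 4: (4,0)N 2/3 ok · (4,1)N 2/3 ok · (4,2)N 4/4 ok · (4,3)N 2/3 ok · (4,4)N 2/3 ok · (4,5)N 3/3 ok
Row 5: (5,0)S 1/3 unhappy · (5,1)S 1/4 unhappy · (5,2)N 2/4 unhappy · (5,3)S 0/2 unhappy · (5,5)N 2/2 ok
Row 6: (6,0)N 1/2 unhappy · (6,1)N 2/3 ok · (6,2)N 2/2 ok · (6,4)N 1/1 ok · (6,5)N 2/2 ok
Unsatisfied: (0,4), (0,5), (1,2), (1,3), (1,4), (2,1), (2,2), (2,4), (3,2), (3,4), (5,0), (5,1), (5,2), (5,3), (6,0) — 15 in total.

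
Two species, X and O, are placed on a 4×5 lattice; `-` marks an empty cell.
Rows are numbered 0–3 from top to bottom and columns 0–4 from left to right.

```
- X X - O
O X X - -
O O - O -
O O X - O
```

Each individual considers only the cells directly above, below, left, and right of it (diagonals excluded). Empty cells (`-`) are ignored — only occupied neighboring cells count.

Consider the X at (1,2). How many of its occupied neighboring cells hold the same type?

2

Occupied neighbors of (1,2): (0,2)=X, (1,1)=X.
Same type (X): 2 of 2.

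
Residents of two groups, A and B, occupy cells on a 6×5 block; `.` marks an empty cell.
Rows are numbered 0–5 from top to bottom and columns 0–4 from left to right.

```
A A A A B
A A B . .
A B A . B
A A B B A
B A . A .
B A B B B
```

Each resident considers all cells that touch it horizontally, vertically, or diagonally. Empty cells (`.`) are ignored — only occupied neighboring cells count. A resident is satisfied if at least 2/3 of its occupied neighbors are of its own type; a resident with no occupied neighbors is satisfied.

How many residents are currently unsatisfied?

Row 0: (0,0)A 3/3 ok · (0,1)A 4/5 ok · (0,2)A 3/4 ok · (0,3)A 1/3 unhappy · (0,4)B 0/1 unhappy
Row 1: (1,0)A 4/5 ok · (1,1)A 6/8 ok · (1,2)B 1/6 unhappy
Row 2: (2,0)A 4/5 ok · (2,1)B 2/8 unhappy · (2,2)A 2/6 unhappy · (2,4)B 1/2 unhappy
Row 3: (3,0)A 3/5 unhappy · (3,1)A 4/7 unhappy · (3,2)B 2/6 unhappy · (3,3)B 2/5 unhappy · (3,4)A 1/3 unhappy
Row 4: (4,0)B 1/5 unhappy · (4,1)A 3/7 unhappy · (4,3)A 1/6 unhappy
Row 5: (5,0)B 1/3 unhappy · (5,1)A 1/4 unhappy · (5,2)B 1/4 unhappy · (5,3)B 2/3 ok · (5,4)B 1/2 unhappy
Unsatisfied: (0,3), (0,4), (1,2), (2,1), (2,2), (2,4), (3,0), (3,1), (3,2), (3,3), (3,4), (4,0), (4,1), (4,3), (5,0), (5,1), (5,2), (5,4) — 18 in total.

18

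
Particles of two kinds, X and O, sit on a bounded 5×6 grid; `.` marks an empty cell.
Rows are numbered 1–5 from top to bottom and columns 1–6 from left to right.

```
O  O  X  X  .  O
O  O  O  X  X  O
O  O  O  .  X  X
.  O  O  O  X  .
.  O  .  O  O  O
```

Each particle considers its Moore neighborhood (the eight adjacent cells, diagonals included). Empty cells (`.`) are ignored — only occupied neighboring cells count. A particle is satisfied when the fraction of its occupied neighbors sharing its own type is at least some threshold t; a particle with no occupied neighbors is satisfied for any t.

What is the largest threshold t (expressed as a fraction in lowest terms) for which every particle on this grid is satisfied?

1/4

Row 1: (1,1)O 3/3 · (1,2)O 4/5 · (1,3)X 2/5 · (1,4)X 3/4 · (1,6)O 1/2
Row 2: (2,1)O 5/5 · (2,2)O 7/8 · (2,3)O 4/7 · (2,4)X 4/6 · (2,5)X 4/6 · (2,6)O 1/4
Row 3: (3,1)O 4/4 · (3,2)O 7/7 · (3,3)O 6/7 · (3,5)X 4/6 · (3,6)X 3/4
Row 4: (4,2)O 5/5 · (4,3)O 6/6 · (4,4)O 4/6 · (4,5)X 2/6
Row 5: (5,2)O 2/2 · (5,4)O 3/4 · (5,5)O 3/4 · (5,6)O 1/2
The smallest same-type fraction is 1/4 at (2,6), which reduces to 1/4. Any threshold above that leaves this particle unsatisfied.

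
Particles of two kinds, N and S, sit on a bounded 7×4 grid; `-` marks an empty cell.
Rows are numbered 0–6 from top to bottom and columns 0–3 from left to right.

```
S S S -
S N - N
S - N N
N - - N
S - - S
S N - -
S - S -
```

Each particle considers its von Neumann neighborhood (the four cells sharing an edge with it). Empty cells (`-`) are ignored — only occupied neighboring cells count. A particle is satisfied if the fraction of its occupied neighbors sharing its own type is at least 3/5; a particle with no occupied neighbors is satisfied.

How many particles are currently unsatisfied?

Row 0: (0,0)S 2/2 ok · (0,1)S 2/3 ok · (0,2)S 1/1 ok
Row 1: (1,0)S 2/3 ok · (1,1)N 0/2 unhappy · (1,3)N 1/1 ok
Row 2: (2,0)S 1/2 unhappy · (2,2)N 1/1 ok · (2,3)N 3/3 ok
Row 3: (3,0)N 0/2 unhappy · (3,3)N 1/2 unhappy
Row 4: (4,0)S 1/2 unhappy · (4,3)S 0/1 unhappy
Row 5: (5,0)S 2/3 ok · (5,1)N 0/1 unhappy
Row 6: (6,0)S 1/1 ok · (6,2)S 0/0 ok
Unsatisfied: (1,1), (2,0), (3,0), (3,3), (4,0), (4,3), (5,1) — 7 in total.

7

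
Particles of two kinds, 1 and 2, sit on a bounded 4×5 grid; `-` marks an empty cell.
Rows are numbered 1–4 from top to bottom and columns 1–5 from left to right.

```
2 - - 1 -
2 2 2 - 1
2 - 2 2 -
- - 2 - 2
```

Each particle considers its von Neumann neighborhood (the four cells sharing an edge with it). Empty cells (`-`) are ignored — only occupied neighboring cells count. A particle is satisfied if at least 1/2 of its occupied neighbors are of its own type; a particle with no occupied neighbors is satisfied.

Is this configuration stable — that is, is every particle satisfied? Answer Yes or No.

Yes

Row 1: (1,1)2 1/1 satisfied · (1,4)1 0/0 satisfied
Row 2: (2,1)2 3/3 satisfied · (2,2)2 2/2 satisfied · (2,3)2 2/2 satisfied · (2,5)1 0/0 satisfied
Row 3: (3,1)2 1/1 satisfied · (3,3)2 3/3 satisfied · (3,4)2 1/1 satisfied
Row 4: (4,3)2 1/1 satisfied · (4,5)2 0/0 satisfied
All meet the threshold, so the configuration is stable.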